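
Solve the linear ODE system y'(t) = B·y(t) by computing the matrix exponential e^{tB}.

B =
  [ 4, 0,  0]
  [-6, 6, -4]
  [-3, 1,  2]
e^{tB} =
  [exp(4*t), 0, 0]
  [-6*t*exp(4*t), 2*t*exp(4*t) + exp(4*t), -4*t*exp(4*t)]
  [-3*t*exp(4*t), t*exp(4*t), -2*t*exp(4*t) + exp(4*t)]

Strategy: write B = P · J · P⁻¹ where J is a Jordan canonical form, so e^{tB} = P · e^{tJ} · P⁻¹, and e^{tJ} can be computed block-by-block.

B has Jordan form
J =
  [4, 1, 0]
  [0, 4, 0]
  [0, 0, 4]
(up to reordering of blocks).

Per-block formulas:
  For a 2×2 Jordan block J_2(4): exp(t · J_2(4)) = e^(4t)·(I + t·N), where N is the 2×2 nilpotent shift.
  For a 1×1 block at λ = 4: exp(t · [4]) = [e^(4t)].

After assembling e^{tJ} and conjugating by P, we get:

e^{tB} =
  [exp(4*t), 0, 0]
  [-6*t*exp(4*t), 2*t*exp(4*t) + exp(4*t), -4*t*exp(4*t)]
  [-3*t*exp(4*t), t*exp(4*t), -2*t*exp(4*t) + exp(4*t)]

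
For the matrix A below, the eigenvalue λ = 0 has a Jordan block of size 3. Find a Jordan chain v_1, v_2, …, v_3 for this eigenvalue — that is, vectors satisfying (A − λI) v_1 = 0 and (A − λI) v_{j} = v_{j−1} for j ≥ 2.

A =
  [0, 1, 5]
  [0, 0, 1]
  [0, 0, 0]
A Jordan chain for λ = 0 of length 3:
v_1 = (1, 0, 0)ᵀ
v_2 = (5, 1, 0)ᵀ
v_3 = (0, 0, 1)ᵀ

Let N = A − (0)·I. We want v_3 with N^3 v_3 = 0 but N^2 v_3 ≠ 0; then v_{j-1} := N · v_j for j = 3, …, 2.

Pick v_3 = (0, 0, 1)ᵀ.
Then v_2 = N · v_3 = (5, 1, 0)ᵀ.
Then v_1 = N · v_2 = (1, 0, 0)ᵀ.

Sanity check: (A − (0)·I) v_1 = (0, 0, 0)ᵀ = 0. ✓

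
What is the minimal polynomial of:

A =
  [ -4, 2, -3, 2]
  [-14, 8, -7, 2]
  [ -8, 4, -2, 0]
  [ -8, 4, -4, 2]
x^3 - 2*x^2

The characteristic polynomial is χ_A(x) = x^2*(x - 2)^2, so the eigenvalues are known. The minimal polynomial is
  m_A(x) = Π_λ (x − λ)^{k_λ}
where k_λ is the size of the *largest* Jordan block for λ (equivalently, the smallest k with (A − λI)^k v = 0 for every generalised eigenvector v of λ).

  λ = 0: largest Jordan block has size 2, contributing (x − 0)^2
  λ = 2: largest Jordan block has size 1, contributing (x − 2)

So m_A(x) = x^2*(x - 2) = x^3 - 2*x^2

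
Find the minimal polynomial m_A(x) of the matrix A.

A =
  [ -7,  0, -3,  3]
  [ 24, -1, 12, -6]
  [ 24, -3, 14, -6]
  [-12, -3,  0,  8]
x^2 - 7*x + 10

The characteristic polynomial is χ_A(x) = (x - 5)^2*(x - 2)^2, so the eigenvalues are known. The minimal polynomial is
  m_A(x) = Π_λ (x − λ)^{k_λ}
where k_λ is the size of the *largest* Jordan block for λ (equivalently, the smallest k with (A − λI)^k v = 0 for every generalised eigenvector v of λ).

  λ = 2: largest Jordan block has size 1, contributing (x − 2)
  λ = 5: largest Jordan block has size 1, contributing (x − 5)

So m_A(x) = (x - 5)*(x - 2) = x^2 - 7*x + 10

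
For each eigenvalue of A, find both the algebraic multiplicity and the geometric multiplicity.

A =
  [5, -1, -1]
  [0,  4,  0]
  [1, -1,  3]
λ = 4: alg = 3, geom = 2

Step 1 — factor the characteristic polynomial to read off the algebraic multiplicities:
  χ_A(x) = (x - 4)^3

Step 2 — compute geometric multiplicities via the rank-nullity identity g(λ) = n − rank(A − λI):
  rank(A − (4)·I) = 1, so dim ker(A − (4)·I) = n − 1 = 2

Summary:
  λ = 4: algebraic multiplicity = 3, geometric multiplicity = 2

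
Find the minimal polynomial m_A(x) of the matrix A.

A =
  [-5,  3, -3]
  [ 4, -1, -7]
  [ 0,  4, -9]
x^3 + 15*x^2 + 75*x + 125

The characteristic polynomial is χ_A(x) = (x + 5)^3, so the eigenvalues are known. The minimal polynomial is
  m_A(x) = Π_λ (x − λ)^{k_λ}
where k_λ is the size of the *largest* Jordan block for λ (equivalently, the smallest k with (A − λI)^k v = 0 for every generalised eigenvector v of λ).

  λ = -5: largest Jordan block has size 3, contributing (x + 5)^3

So m_A(x) = (x + 5)^3 = x^3 + 15*x^2 + 75*x + 125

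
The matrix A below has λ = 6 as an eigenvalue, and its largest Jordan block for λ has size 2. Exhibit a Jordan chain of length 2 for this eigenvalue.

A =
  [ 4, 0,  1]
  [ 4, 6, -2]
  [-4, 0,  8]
A Jordan chain for λ = 6 of length 2:
v_1 = (-2, 4, -4)ᵀ
v_2 = (1, 0, 0)ᵀ

Let N = A − (6)·I. We want v_2 with N^2 v_2 = 0 but N^1 v_2 ≠ 0; then v_{j-1} := N · v_j for j = 2, …, 2.

Pick v_2 = (1, 0, 0)ᵀ.
Then v_1 = N · v_2 = (-2, 4, -4)ᵀ.

Sanity check: (A − (6)·I) v_1 = (0, 0, 0)ᵀ = 0. ✓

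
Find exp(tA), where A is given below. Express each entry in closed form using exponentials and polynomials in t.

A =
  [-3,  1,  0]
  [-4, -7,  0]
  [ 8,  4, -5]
e^{tA} =
  [2*t*exp(-5*t) + exp(-5*t), t*exp(-5*t), 0]
  [-4*t*exp(-5*t), -2*t*exp(-5*t) + exp(-5*t), 0]
  [8*t*exp(-5*t), 4*t*exp(-5*t), exp(-5*t)]

Strategy: write A = P · J · P⁻¹ where J is a Jordan canonical form, so e^{tA} = P · e^{tJ} · P⁻¹, and e^{tJ} can be computed block-by-block.

A has Jordan form
J =
  [-5,  1,  0]
  [ 0, -5,  0]
  [ 0,  0, -5]
(up to reordering of blocks).

Per-block formulas:
  For a 2×2 Jordan block J_2(-5): exp(t · J_2(-5)) = e^(-5t)·(I + t·N), where N is the 2×2 nilpotent shift.
  For a 1×1 block at λ = -5: exp(t · [-5]) = [e^(-5t)].

After assembling e^{tJ} and conjugating by P, we get:

e^{tA} =
  [2*t*exp(-5*t) + exp(-5*t), t*exp(-5*t), 0]
  [-4*t*exp(-5*t), -2*t*exp(-5*t) + exp(-5*t), 0]
  [8*t*exp(-5*t), 4*t*exp(-5*t), exp(-5*t)]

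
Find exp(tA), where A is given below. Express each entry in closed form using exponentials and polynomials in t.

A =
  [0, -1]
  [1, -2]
e^{tA} =
  [t*exp(-t) + exp(-t), -t*exp(-t)]
  [t*exp(-t), -t*exp(-t) + exp(-t)]

Strategy: write A = P · J · P⁻¹ where J is a Jordan canonical form, so e^{tA} = P · e^{tJ} · P⁻¹, and e^{tJ} can be computed block-by-block.

A has Jordan form
J =
  [-1,  1]
  [ 0, -1]
(up to reordering of blocks).

Per-block formulas:
  For a 2×2 Jordan block J_2(-1): exp(t · J_2(-1)) = e^(-1t)·(I + t·N), where N is the 2×2 nilpotent shift.

After assembling e^{tJ} and conjugating by P, we get:

e^{tA} =
  [t*exp(-t) + exp(-t), -t*exp(-t)]
  [t*exp(-t), -t*exp(-t) + exp(-t)]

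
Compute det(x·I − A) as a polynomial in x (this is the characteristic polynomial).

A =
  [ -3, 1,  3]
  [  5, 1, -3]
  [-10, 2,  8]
x^3 - 6*x^2 + 12*x - 8

Expanding det(x·I − A) (e.g. by cofactor expansion or by noting that A is similar to its Jordan form J, which has the same characteristic polynomial as A) gives
  χ_A(x) = x^3 - 6*x^2 + 12*x - 8
which factors as (x - 2)^3. The eigenvalues (with algebraic multiplicities) are λ = 2 with multiplicity 3.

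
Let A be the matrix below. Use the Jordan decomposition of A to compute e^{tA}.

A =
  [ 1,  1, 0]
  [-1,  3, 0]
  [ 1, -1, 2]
e^{tA} =
  [-t*exp(2*t) + exp(2*t), t*exp(2*t), 0]
  [-t*exp(2*t), t*exp(2*t) + exp(2*t), 0]
  [t*exp(2*t), -t*exp(2*t), exp(2*t)]

Strategy: write A = P · J · P⁻¹ where J is a Jordan canonical form, so e^{tA} = P · e^{tJ} · P⁻¹, and e^{tJ} can be computed block-by-block.

A has Jordan form
J =
  [2, 1, 0]
  [0, 2, 0]
  [0, 0, 2]
(up to reordering of blocks).

Per-block formulas:
  For a 1×1 block at λ = 2: exp(t · [2]) = [e^(2t)].
  For a 2×2 Jordan block J_2(2): exp(t · J_2(2)) = e^(2t)·(I + t·N), where N is the 2×2 nilpotent shift.

After assembling e^{tJ} and conjugating by P, we get:

e^{tA} =
  [-t*exp(2*t) + exp(2*t), t*exp(2*t), 0]
  [-t*exp(2*t), t*exp(2*t) + exp(2*t), 0]
  [t*exp(2*t), -t*exp(2*t), exp(2*t)]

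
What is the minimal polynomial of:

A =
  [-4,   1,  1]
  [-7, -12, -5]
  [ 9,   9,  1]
x^3 + 15*x^2 + 75*x + 125

The characteristic polynomial is χ_A(x) = (x + 5)^3, so the eigenvalues are known. The minimal polynomial is
  m_A(x) = Π_λ (x − λ)^{k_λ}
where k_λ is the size of the *largest* Jordan block for λ (equivalently, the smallest k with (A − λI)^k v = 0 for every generalised eigenvector v of λ).

  λ = -5: largest Jordan block has size 3, contributing (x + 5)^3

So m_A(x) = (x + 5)^3 = x^3 + 15*x^2 + 75*x + 125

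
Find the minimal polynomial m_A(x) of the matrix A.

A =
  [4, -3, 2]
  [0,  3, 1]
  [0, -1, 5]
x^3 - 12*x^2 + 48*x - 64

The characteristic polynomial is χ_A(x) = (x - 4)^3, so the eigenvalues are known. The minimal polynomial is
  m_A(x) = Π_λ (x − λ)^{k_λ}
where k_λ is the size of the *largest* Jordan block for λ (equivalently, the smallest k with (A − λI)^k v = 0 for every generalised eigenvector v of λ).

  λ = 4: largest Jordan block has size 3, contributing (x − 4)^3

So m_A(x) = (x - 4)^3 = x^3 - 12*x^2 + 48*x - 64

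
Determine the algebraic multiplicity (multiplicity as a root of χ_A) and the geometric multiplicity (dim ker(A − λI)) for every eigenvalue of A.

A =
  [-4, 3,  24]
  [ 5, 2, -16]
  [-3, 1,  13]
λ = 3: alg = 2, geom = 1; λ = 5: alg = 1, geom = 1

Step 1 — factor the characteristic polynomial to read off the algebraic multiplicities:
  χ_A(x) = (x - 5)*(x - 3)^2

Step 2 — compute geometric multiplicities via the rank-nullity identity g(λ) = n − rank(A − λI):
  rank(A − (3)·I) = 2, so dim ker(A − (3)·I) = n − 2 = 1
  rank(A − (5)·I) = 2, so dim ker(A − (5)·I) = n − 2 = 1

Summary:
  λ = 3: algebraic multiplicity = 2, geometric multiplicity = 1
  λ = 5: algebraic multiplicity = 1, geometric multiplicity = 1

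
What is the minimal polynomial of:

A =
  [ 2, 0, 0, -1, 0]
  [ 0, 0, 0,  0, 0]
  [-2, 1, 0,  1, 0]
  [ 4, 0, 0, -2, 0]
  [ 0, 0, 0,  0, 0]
x^2

The characteristic polynomial is χ_A(x) = x^5, so the eigenvalues are known. The minimal polynomial is
  m_A(x) = Π_λ (x − λ)^{k_λ}
where k_λ is the size of the *largest* Jordan block for λ (equivalently, the smallest k with (A − λI)^k v = 0 for every generalised eigenvector v of λ).

  λ = 0: largest Jordan block has size 2, contributing (x − 0)^2

So m_A(x) = x^2 = x^2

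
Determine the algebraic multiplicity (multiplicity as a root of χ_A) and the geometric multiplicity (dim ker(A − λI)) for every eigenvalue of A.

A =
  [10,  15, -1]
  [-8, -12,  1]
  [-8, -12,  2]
λ = 0: alg = 3, geom = 1

Step 1 — factor the characteristic polynomial to read off the algebraic multiplicities:
  χ_A(x) = x^3

Step 2 — compute geometric multiplicities via the rank-nullity identity g(λ) = n − rank(A − λI):
  rank(A − (0)·I) = 2, so dim ker(A − (0)·I) = n − 2 = 1

Summary:
  λ = 0: algebraic multiplicity = 3, geometric multiplicity = 1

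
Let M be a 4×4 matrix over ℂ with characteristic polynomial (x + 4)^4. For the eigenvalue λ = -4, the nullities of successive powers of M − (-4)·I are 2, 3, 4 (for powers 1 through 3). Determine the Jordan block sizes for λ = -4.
Block sizes for λ = -4: [3, 1]

From the dimensions of kernels of powers, the number of Jordan blocks of size at least j is d_j − d_{j−1} where d_j = dim ker(N^j) (with d_0 = 0). Computing the differences gives [2, 1, 1].
The number of blocks of size exactly k is (#blocks of size ≥ k) − (#blocks of size ≥ k + 1), so the partition is: 1 block(s) of size 1, 1 block(s) of size 3.
In nonincreasing order the block sizes are [3, 1].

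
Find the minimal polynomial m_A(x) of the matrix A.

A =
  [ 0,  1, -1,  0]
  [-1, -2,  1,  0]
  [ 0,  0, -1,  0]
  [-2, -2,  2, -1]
x^2 + 2*x + 1

The characteristic polynomial is χ_A(x) = (x + 1)^4, so the eigenvalues are known. The minimal polynomial is
  m_A(x) = Π_λ (x − λ)^{k_λ}
where k_λ is the size of the *largest* Jordan block for λ (equivalently, the smallest k with (A − λI)^k v = 0 for every generalised eigenvector v of λ).

  λ = -1: largest Jordan block has size 2, contributing (x + 1)^2

So m_A(x) = (x + 1)^2 = x^2 + 2*x + 1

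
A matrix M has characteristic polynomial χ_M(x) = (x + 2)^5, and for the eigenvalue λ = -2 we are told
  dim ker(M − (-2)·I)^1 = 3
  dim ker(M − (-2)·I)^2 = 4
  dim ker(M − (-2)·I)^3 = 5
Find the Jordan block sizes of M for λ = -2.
Block sizes for λ = -2: [3, 1, 1]

From the dimensions of kernels of powers, the number of Jordan blocks of size at least j is d_j − d_{j−1} where d_j = dim ker(N^j) (with d_0 = 0). Computing the differences gives [3, 1, 1].
The number of blocks of size exactly k is (#blocks of size ≥ k) − (#blocks of size ≥ k + 1), so the partition is: 2 block(s) of size 1, 1 block(s) of size 3.
In nonincreasing order the block sizes are [3, 1, 1].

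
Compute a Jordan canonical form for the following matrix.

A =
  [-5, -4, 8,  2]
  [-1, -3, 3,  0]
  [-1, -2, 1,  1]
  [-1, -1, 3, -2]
J_1(-3) ⊕ J_3(-2)

The characteristic polynomial is
  det(x·I − A) = x^4 + 9*x^3 + 30*x^2 + 44*x + 24 = (x + 2)^3*(x + 3)

Eigenvalues and multiplicities (the geometric multiplicity of λ is n − rank(A − λI), which equals the number of Jordan blocks for λ):
  λ = -3: algebraic multiplicity = 1, geometric multiplicity = 1
  λ = -2: algebraic multiplicity = 3, geometric multiplicity = 1

Determining the block sizes for each eigenvalue:
  λ = -3: one block (gm = 1), so the single block has size am = 1 → block sizes [1]
  λ = -2: one block (gm = 1), so the single block has size am = 3 → block sizes [3]

Assembling the blocks gives a Jordan form
J =
  [-3,  0,  0,  0]
  [ 0, -2,  1,  0]
  [ 0,  0, -2,  1]
  [ 0,  0,  0, -2]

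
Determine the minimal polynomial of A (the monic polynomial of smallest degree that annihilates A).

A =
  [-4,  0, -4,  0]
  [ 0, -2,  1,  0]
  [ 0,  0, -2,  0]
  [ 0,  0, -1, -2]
x^3 + 8*x^2 + 20*x + 16

The characteristic polynomial is χ_A(x) = (x + 2)^3*(x + 4), so the eigenvalues are known. The minimal polynomial is
  m_A(x) = Π_λ (x − λ)^{k_λ}
where k_λ is the size of the *largest* Jordan block for λ (equivalently, the smallest k with (A − λI)^k v = 0 for every generalised eigenvector v of λ).

  λ = -4: largest Jordan block has size 1, contributing (x + 4)
  λ = -2: largest Jordan block has size 2, contributing (x + 2)^2

So m_A(x) = (x + 2)^2*(x + 4) = x^3 + 8*x^2 + 20*x + 16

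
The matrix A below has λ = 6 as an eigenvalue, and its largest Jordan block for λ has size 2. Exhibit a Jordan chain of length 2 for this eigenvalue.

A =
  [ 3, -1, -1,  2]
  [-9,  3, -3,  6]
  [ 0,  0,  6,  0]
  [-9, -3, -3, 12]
A Jordan chain for λ = 6 of length 2:
v_1 = (-3, -9, 0, -9)ᵀ
v_2 = (1, 0, 0, 0)ᵀ

Let N = A − (6)·I. We want v_2 with N^2 v_2 = 0 but N^1 v_2 ≠ 0; then v_{j-1} := N · v_j for j = 2, …, 2.

Pick v_2 = (1, 0, 0, 0)ᵀ.
Then v_1 = N · v_2 = (-3, -9, 0, -9)ᵀ.

Sanity check: (A − (6)·I) v_1 = (0, 0, 0, 0)ᵀ = 0. ✓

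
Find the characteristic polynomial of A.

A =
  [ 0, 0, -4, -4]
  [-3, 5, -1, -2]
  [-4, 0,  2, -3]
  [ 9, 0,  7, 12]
x^4 - 19*x^3 + 135*x^2 - 425*x + 500

Expanding det(x·I − A) (e.g. by cofactor expansion or by noting that A is similar to its Jordan form J, which has the same characteristic polynomial as A) gives
  χ_A(x) = x^4 - 19*x^3 + 135*x^2 - 425*x + 500
which factors as (x - 5)^3*(x - 4). The eigenvalues (with algebraic multiplicities) are λ = 4 with multiplicity 1, λ = 5 with multiplicity 3.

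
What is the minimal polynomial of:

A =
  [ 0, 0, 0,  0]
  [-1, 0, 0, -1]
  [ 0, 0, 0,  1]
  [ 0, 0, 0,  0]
x^2

The characteristic polynomial is χ_A(x) = x^4, so the eigenvalues are known. The minimal polynomial is
  m_A(x) = Π_λ (x − λ)^{k_λ}
where k_λ is the size of the *largest* Jordan block for λ (equivalently, the smallest k with (A − λI)^k v = 0 for every generalised eigenvector v of λ).

  λ = 0: largest Jordan block has size 2, contributing (x − 0)^2

So m_A(x) = x^2 = x^2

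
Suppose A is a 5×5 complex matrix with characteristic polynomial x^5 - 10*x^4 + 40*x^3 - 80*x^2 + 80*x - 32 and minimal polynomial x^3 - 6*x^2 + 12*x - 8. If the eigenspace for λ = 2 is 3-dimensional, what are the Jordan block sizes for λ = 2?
Block sizes for λ = 2: [3, 1, 1]

Step 1 — from the characteristic polynomial, algebraic multiplicity of λ = 2 is 5. From dim ker(A − (2)·I) = 3, there are exactly 3 Jordan blocks for λ = 2.
Step 2 — from the minimal polynomial, the factor (x − 2)^3 tells us the largest block for λ = 2 has size 3.
Step 3 — with total size 5, 3 blocks, and largest block 3, the block sizes (in nonincreasing order) are [3, 1, 1].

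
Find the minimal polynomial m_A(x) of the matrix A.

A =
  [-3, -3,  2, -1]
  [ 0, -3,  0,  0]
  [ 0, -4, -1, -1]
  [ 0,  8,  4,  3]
x^4 + 4*x^3 - 2*x^2 - 12*x + 9

The characteristic polynomial is χ_A(x) = (x - 1)^2*(x + 3)^2, so the eigenvalues are known. The minimal polynomial is
  m_A(x) = Π_λ (x − λ)^{k_λ}
where k_λ is the size of the *largest* Jordan block for λ (equivalently, the smallest k with (A − λI)^k v = 0 for every generalised eigenvector v of λ).

  λ = -3: largest Jordan block has size 2, contributing (x + 3)^2
  λ = 1: largest Jordan block has size 2, contributing (x − 1)^2

So m_A(x) = (x - 1)^2*(x + 3)^2 = x^4 + 4*x^3 - 2*x^2 - 12*x + 9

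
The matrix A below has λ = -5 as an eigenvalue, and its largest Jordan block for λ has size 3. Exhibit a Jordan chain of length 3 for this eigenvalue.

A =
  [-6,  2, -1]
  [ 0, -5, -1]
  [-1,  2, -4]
A Jordan chain for λ = -5 of length 3:
v_1 = (2, 1, 0)ᵀ
v_2 = (-1, 0, -1)ᵀ
v_3 = (1, 0, 0)ᵀ

Let N = A − (-5)·I. We want v_3 with N^3 v_3 = 0 but N^2 v_3 ≠ 0; then v_{j-1} := N · v_j for j = 3, …, 2.

Pick v_3 = (1, 0, 0)ᵀ.
Then v_2 = N · v_3 = (-1, 0, -1)ᵀ.
Then v_1 = N · v_2 = (2, 1, 0)ᵀ.

Sanity check: (A − (-5)·I) v_1 = (0, 0, 0)ᵀ = 0. ✓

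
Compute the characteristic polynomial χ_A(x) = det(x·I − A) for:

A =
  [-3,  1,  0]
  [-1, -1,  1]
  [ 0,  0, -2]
x^3 + 6*x^2 + 12*x + 8

Expanding det(x·I − A) (e.g. by cofactor expansion or by noting that A is similar to its Jordan form J, which has the same characteristic polynomial as A) gives
  χ_A(x) = x^3 + 6*x^2 + 12*x + 8
which factors as (x + 2)^3. The eigenvalues (with algebraic multiplicities) are λ = -2 with multiplicity 3.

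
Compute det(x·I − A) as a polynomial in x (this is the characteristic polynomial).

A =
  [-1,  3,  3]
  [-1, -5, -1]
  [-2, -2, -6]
x^3 + 12*x^2 + 48*x + 64

Expanding det(x·I − A) (e.g. by cofactor expansion or by noting that A is similar to its Jordan form J, which has the same characteristic polynomial as A) gives
  χ_A(x) = x^3 + 12*x^2 + 48*x + 64
which factors as (x + 4)^3. The eigenvalues (with algebraic multiplicities) are λ = -4 with multiplicity 3.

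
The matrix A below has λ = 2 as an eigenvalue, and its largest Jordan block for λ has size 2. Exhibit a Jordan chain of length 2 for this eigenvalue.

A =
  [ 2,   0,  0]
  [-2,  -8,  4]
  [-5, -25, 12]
A Jordan chain for λ = 2 of length 2:
v_1 = (0, -2, -5)ᵀ
v_2 = (1, 0, 0)ᵀ

Let N = A − (2)·I. We want v_2 with N^2 v_2 = 0 but N^1 v_2 ≠ 0; then v_{j-1} := N · v_j for j = 2, …, 2.

Pick v_2 = (1, 0, 0)ᵀ.
Then v_1 = N · v_2 = (0, -2, -5)ᵀ.

Sanity check: (A − (2)·I) v_1 = (0, 0, 0)ᵀ = 0. ✓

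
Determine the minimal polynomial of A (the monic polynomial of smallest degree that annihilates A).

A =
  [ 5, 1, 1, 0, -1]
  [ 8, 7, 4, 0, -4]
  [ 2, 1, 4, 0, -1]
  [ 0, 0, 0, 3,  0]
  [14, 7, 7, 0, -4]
x^2 - 6*x + 9

The characteristic polynomial is χ_A(x) = (x - 3)^5, so the eigenvalues are known. The minimal polynomial is
  m_A(x) = Π_λ (x − λ)^{k_λ}
where k_λ is the size of the *largest* Jordan block for λ (equivalently, the smallest k with (A − λI)^k v = 0 for every generalised eigenvector v of λ).

  λ = 3: largest Jordan block has size 2, contributing (x − 3)^2

So m_A(x) = (x - 3)^2 = x^2 - 6*x + 9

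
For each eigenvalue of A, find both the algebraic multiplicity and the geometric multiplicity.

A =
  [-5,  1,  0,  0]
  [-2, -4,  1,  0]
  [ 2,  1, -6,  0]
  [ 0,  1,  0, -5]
λ = -5: alg = 4, geom = 2

Step 1 — factor the characteristic polynomial to read off the algebraic multiplicities:
  χ_A(x) = (x + 5)^4

Step 2 — compute geometric multiplicities via the rank-nullity identity g(λ) = n − rank(A − λI):
  rank(A − (-5)·I) = 2, so dim ker(A − (-5)·I) = n − 2 = 2

Summary:
  λ = -5: algebraic multiplicity = 4, geometric multiplicity = 2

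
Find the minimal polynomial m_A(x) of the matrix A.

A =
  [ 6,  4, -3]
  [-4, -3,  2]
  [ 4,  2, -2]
x^3 - x^2

The characteristic polynomial is χ_A(x) = x^2*(x - 1), so the eigenvalues are known. The minimal polynomial is
  m_A(x) = Π_λ (x − λ)^{k_λ}
where k_λ is the size of the *largest* Jordan block for λ (equivalently, the smallest k with (A − λI)^k v = 0 for every generalised eigenvector v of λ).

  λ = 0: largest Jordan block has size 2, contributing (x − 0)^2
  λ = 1: largest Jordan block has size 1, contributing (x − 1)

So m_A(x) = x^2*(x - 1) = x^3 - x^2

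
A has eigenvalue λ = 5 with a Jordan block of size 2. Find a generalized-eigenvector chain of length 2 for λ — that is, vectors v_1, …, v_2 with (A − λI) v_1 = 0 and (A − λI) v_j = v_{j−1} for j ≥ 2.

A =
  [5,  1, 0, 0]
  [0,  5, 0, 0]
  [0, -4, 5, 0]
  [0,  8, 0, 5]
A Jordan chain for λ = 5 of length 2:
v_1 = (1, 0, -4, 8)ᵀ
v_2 = (0, 1, 0, 0)ᵀ

Let N = A − (5)·I. We want v_2 with N^2 v_2 = 0 but N^1 v_2 ≠ 0; then v_{j-1} := N · v_j for j = 2, …, 2.

Pick v_2 = (0, 1, 0, 0)ᵀ.
Then v_1 = N · v_2 = (1, 0, -4, 8)ᵀ.

Sanity check: (A − (5)·I) v_1 = (0, 0, 0, 0)ᵀ = 0. ✓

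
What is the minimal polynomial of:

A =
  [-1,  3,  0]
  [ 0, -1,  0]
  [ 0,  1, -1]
x^2 + 2*x + 1

The characteristic polynomial is χ_A(x) = (x + 1)^3, so the eigenvalues are known. The minimal polynomial is
  m_A(x) = Π_λ (x − λ)^{k_λ}
where k_λ is the size of the *largest* Jordan block for λ (equivalently, the smallest k with (A − λI)^k v = 0 for every generalised eigenvector v of λ).

  λ = -1: largest Jordan block has size 2, contributing (x + 1)^2

So m_A(x) = (x + 1)^2 = x^2 + 2*x + 1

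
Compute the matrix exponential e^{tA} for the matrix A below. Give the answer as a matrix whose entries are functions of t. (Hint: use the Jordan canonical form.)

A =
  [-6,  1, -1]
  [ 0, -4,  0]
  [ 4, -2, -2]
e^{tA} =
  [-2*t*exp(-4*t) + exp(-4*t), t*exp(-4*t), -t*exp(-4*t)]
  [0, exp(-4*t), 0]
  [4*t*exp(-4*t), -2*t*exp(-4*t), 2*t*exp(-4*t) + exp(-4*t)]

Strategy: write A = P · J · P⁻¹ where J is a Jordan canonical form, so e^{tA} = P · e^{tJ} · P⁻¹, and e^{tJ} can be computed block-by-block.

A has Jordan form
J =
  [-4,  1,  0]
  [ 0, -4,  0]
  [ 0,  0, -4]
(up to reordering of blocks).

Per-block formulas:
  For a 1×1 block at λ = -4: exp(t · [-4]) = [e^(-4t)].
  For a 2×2 Jordan block J_2(-4): exp(t · J_2(-4)) = e^(-4t)·(I + t·N), where N is the 2×2 nilpotent shift.

After assembling e^{tJ} and conjugating by P, we get:

e^{tA} =
  [-2*t*exp(-4*t) + exp(-4*t), t*exp(-4*t), -t*exp(-4*t)]
  [0, exp(-4*t), 0]
  [4*t*exp(-4*t), -2*t*exp(-4*t), 2*t*exp(-4*t) + exp(-4*t)]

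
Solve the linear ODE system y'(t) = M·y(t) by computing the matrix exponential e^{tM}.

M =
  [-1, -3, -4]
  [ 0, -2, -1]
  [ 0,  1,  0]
e^{tM} =
  [exp(-t), -t^2*exp(-t)/2 - 3*t*exp(-t), -t^2*exp(-t)/2 - 4*t*exp(-t)]
  [0, -t*exp(-t) + exp(-t), -t*exp(-t)]
  [0, t*exp(-t), t*exp(-t) + exp(-t)]

Strategy: write M = P · J · P⁻¹ where J is a Jordan canonical form, so e^{tM} = P · e^{tJ} · P⁻¹, and e^{tJ} can be computed block-by-block.

M has Jordan form
J =
  [-1,  1,  0]
  [ 0, -1,  1]
  [ 0,  0, -1]
(up to reordering of blocks).

Per-block formulas:
  For a 3×3 Jordan block J_3(-1): exp(t · J_3(-1)) = e^(-1t)·(I + t·N + (t^2/2)·N^2), where N is the 3×3 nilpotent shift.

After assembling e^{tJ} and conjugating by P, we get:

e^{tM} =
  [exp(-t), -t^2*exp(-t)/2 - 3*t*exp(-t), -t^2*exp(-t)/2 - 4*t*exp(-t)]
  [0, -t*exp(-t) + exp(-t), -t*exp(-t)]
  [0, t*exp(-t), t*exp(-t) + exp(-t)]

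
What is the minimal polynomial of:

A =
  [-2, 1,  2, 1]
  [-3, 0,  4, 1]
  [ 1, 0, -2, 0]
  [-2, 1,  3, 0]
x^3 + 3*x^2 + 3*x + 1

The characteristic polynomial is χ_A(x) = (x + 1)^4, so the eigenvalues are known. The minimal polynomial is
  m_A(x) = Π_λ (x − λ)^{k_λ}
where k_λ is the size of the *largest* Jordan block for λ (equivalently, the smallest k with (A − λI)^k v = 0 for every generalised eigenvector v of λ).

  λ = -1: largest Jordan block has size 3, contributing (x + 1)^3

So m_A(x) = (x + 1)^3 = x^3 + 3*x^2 + 3*x + 1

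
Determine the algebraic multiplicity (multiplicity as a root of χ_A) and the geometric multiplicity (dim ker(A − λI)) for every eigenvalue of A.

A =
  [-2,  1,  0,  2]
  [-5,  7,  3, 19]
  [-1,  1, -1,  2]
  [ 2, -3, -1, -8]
λ = -1: alg = 4, geom = 2

Step 1 — factor the characteristic polynomial to read off the algebraic multiplicities:
  χ_A(x) = (x + 1)^4

Step 2 — compute geometric multiplicities via the rank-nullity identity g(λ) = n − rank(A − λI):
  rank(A − (-1)·I) = 2, so dim ker(A − (-1)·I) = n − 2 = 2

Summary:
  λ = -1: algebraic multiplicity = 4, geometric multiplicity = 2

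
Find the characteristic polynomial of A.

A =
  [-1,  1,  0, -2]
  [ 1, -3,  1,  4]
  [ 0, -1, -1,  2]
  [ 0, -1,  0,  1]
x^4 + 4*x^3 + 6*x^2 + 4*x + 1

Expanding det(x·I − A) (e.g. by cofactor expansion or by noting that A is similar to its Jordan form J, which has the same characteristic polynomial as A) gives
  χ_A(x) = x^4 + 4*x^3 + 6*x^2 + 4*x + 1
which factors as (x + 1)^4. The eigenvalues (with algebraic multiplicities) are λ = -1 with multiplicity 4.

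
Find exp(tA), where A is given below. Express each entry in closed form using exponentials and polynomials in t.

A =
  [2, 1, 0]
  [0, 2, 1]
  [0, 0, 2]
e^{tA} =
  [exp(2*t), t*exp(2*t), t^2*exp(2*t)/2]
  [0, exp(2*t), t*exp(2*t)]
  [0, 0, exp(2*t)]

Strategy: write A = P · J · P⁻¹ where J is a Jordan canonical form, so e^{tA} = P · e^{tJ} · P⁻¹, and e^{tJ} can be computed block-by-block.

A has Jordan form
J =
  [2, 1, 0]
  [0, 2, 1]
  [0, 0, 2]
(up to reordering of blocks).

Per-block formulas:
  For a 3×3 Jordan block J_3(2): exp(t · J_3(2)) = e^(2t)·(I + t·N + (t^2/2)·N^2), where N is the 3×3 nilpotent shift.

After assembling e^{tJ} and conjugating by P, we get:

e^{tA} =
  [exp(2*t), t*exp(2*t), t^2*exp(2*t)/2]
  [0, exp(2*t), t*exp(2*t)]
  [0, 0, exp(2*t)]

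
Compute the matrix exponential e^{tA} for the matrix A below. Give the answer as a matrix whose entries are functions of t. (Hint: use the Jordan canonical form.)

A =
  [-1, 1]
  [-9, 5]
e^{tA} =
  [-3*t*exp(2*t) + exp(2*t), t*exp(2*t)]
  [-9*t*exp(2*t), 3*t*exp(2*t) + exp(2*t)]

Strategy: write A = P · J · P⁻¹ where J is a Jordan canonical form, so e^{tA} = P · e^{tJ} · P⁻¹, and e^{tJ} can be computed block-by-block.

A has Jordan form
J =
  [2, 1]
  [0, 2]
(up to reordering of blocks).

Per-block formulas:
  For a 2×2 Jordan block J_2(2): exp(t · J_2(2)) = e^(2t)·(I + t·N), where N is the 2×2 nilpotent shift.

After assembling e^{tJ} and conjugating by P, we get:

e^{tA} =
  [-3*t*exp(2*t) + exp(2*t), t*exp(2*t)]
  [-9*t*exp(2*t), 3*t*exp(2*t) + exp(2*t)]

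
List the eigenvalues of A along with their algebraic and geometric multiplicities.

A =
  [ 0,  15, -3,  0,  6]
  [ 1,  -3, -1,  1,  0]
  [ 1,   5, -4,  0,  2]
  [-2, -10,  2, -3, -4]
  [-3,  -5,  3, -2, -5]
λ = -3: alg = 5, geom = 3

Step 1 — factor the characteristic polynomial to read off the algebraic multiplicities:
  χ_A(x) = (x + 3)^5

Step 2 — compute geometric multiplicities via the rank-nullity identity g(λ) = n − rank(A − λI):
  rank(A − (-3)·I) = 2, so dim ker(A − (-3)·I) = n − 2 = 3

Summary:
  λ = -3: algebraic multiplicity = 5, geometric multiplicity = 3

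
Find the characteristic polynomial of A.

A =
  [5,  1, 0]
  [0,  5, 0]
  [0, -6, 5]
x^3 - 15*x^2 + 75*x - 125

Expanding det(x·I − A) (e.g. by cofactor expansion or by noting that A is similar to its Jordan form J, which has the same characteristic polynomial as A) gives
  χ_A(x) = x^3 - 15*x^2 + 75*x - 125
which factors as (x - 5)^3. The eigenvalues (with algebraic multiplicities) are λ = 5 with multiplicity 3.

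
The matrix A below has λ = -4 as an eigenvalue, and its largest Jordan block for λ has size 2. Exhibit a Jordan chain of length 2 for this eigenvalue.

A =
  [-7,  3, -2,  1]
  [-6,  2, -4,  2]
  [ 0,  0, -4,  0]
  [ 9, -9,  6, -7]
A Jordan chain for λ = -4 of length 2:
v_1 = (-3, -6, 0, 9)ᵀ
v_2 = (1, 0, 0, 0)ᵀ

Let N = A − (-4)·I. We want v_2 with N^2 v_2 = 0 but N^1 v_2 ≠ 0; then v_{j-1} := N · v_j for j = 2, …, 2.

Pick v_2 = (1, 0, 0, 0)ᵀ.
Then v_1 = N · v_2 = (-3, -6, 0, 9)ᵀ.

Sanity check: (A − (-4)·I) v_1 = (0, 0, 0, 0)ᵀ = 0. ✓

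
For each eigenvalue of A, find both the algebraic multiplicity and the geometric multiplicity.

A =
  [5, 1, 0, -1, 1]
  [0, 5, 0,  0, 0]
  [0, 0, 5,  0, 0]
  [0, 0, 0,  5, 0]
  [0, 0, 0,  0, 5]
λ = 5: alg = 5, geom = 4

Step 1 — factor the characteristic polynomial to read off the algebraic multiplicities:
  χ_A(x) = (x - 5)^5

Step 2 — compute geometric multiplicities via the rank-nullity identity g(λ) = n − rank(A − λI):
  rank(A − (5)·I) = 1, so dim ker(A − (5)·I) = n − 1 = 4

Summary:
  λ = 5: algebraic multiplicity = 5, geometric multiplicity = 4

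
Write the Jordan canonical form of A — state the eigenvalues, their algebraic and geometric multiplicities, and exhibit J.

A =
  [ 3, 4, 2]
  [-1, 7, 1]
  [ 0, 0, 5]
J_2(5) ⊕ J_1(5)

The characteristic polynomial is
  det(x·I − A) = x^3 - 15*x^2 + 75*x - 125 = (x - 5)^3

Eigenvalues and multiplicities (the geometric multiplicity of λ is n − rank(A − λI), which equals the number of Jordan blocks for λ):
  λ = 5: algebraic multiplicity = 3, geometric multiplicity = 2

Determining the block sizes for each eigenvalue:
  λ = 5: 2 blocks summing to 3 forces exactly one block of size 2 and the rest size 1 → block sizes [2, 1]

Assembling the blocks gives a Jordan form
J =
  [5, 1, 0]
  [0, 5, 0]
  [0, 0, 5]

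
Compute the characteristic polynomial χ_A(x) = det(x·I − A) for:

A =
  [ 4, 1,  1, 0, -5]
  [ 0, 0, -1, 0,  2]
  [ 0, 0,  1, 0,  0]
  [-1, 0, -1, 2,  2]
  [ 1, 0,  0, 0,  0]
x^5 - 7*x^4 + 19*x^3 - 25*x^2 + 16*x - 4

Expanding det(x·I − A) (e.g. by cofactor expansion or by noting that A is similar to its Jordan form J, which has the same characteristic polynomial as A) gives
  χ_A(x) = x^5 - 7*x^4 + 19*x^3 - 25*x^2 + 16*x - 4
which factors as (x - 2)^2*(x - 1)^3. The eigenvalues (with algebraic multiplicities) are λ = 1 with multiplicity 3, λ = 2 with multiplicity 2.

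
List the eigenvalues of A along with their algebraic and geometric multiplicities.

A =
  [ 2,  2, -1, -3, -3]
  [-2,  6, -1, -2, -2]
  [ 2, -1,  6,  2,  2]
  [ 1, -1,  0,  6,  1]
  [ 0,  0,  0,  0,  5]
λ = 5: alg = 5, geom = 3

Step 1 — factor the characteristic polynomial to read off the algebraic multiplicities:
  χ_A(x) = (x - 5)^5

Step 2 — compute geometric multiplicities via the rank-nullity identity g(λ) = n − rank(A − λI):
  rank(A − (5)·I) = 2, so dim ker(A − (5)·I) = n − 2 = 3

Summary:
  λ = 5: algebraic multiplicity = 5, geometric multiplicity = 3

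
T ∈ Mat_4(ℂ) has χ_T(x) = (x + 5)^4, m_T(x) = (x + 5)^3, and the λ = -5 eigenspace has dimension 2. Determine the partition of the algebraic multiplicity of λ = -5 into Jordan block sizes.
Block sizes for λ = -5: [3, 1]

Step 1 — from the characteristic polynomial, algebraic multiplicity of λ = -5 is 4. From dim ker(T − (-5)·I) = 2, there are exactly 2 Jordan blocks for λ = -5.
Step 2 — from the minimal polynomial, the factor (x + 5)^3 tells us the largest block for λ = -5 has size 3.
Step 3 — with total size 4, 2 blocks, and largest block 3, the block sizes (in nonincreasing order) are [3, 1].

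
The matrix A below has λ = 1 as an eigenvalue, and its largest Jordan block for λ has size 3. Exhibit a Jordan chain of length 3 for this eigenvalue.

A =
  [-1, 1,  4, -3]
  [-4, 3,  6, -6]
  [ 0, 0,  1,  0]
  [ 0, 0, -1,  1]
A Jordan chain for λ = 1 of length 3:
v_1 = (1, 2, 0, 0)ᵀ
v_2 = (4, 6, 0, -1)ᵀ
v_3 = (0, 0, 1, 0)ᵀ

Let N = A − (1)·I. We want v_3 with N^3 v_3 = 0 but N^2 v_3 ≠ 0; then v_{j-1} := N · v_j for j = 3, …, 2.

Pick v_3 = (0, 0, 1, 0)ᵀ.
Then v_2 = N · v_3 = (4, 6, 0, -1)ᵀ.
Then v_1 = N · v_2 = (1, 2, 0, 0)ᵀ.

Sanity check: (A − (1)·I) v_1 = (0, 0, 0, 0)ᵀ = 0. ✓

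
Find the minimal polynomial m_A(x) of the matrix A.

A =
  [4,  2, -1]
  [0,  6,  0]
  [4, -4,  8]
x^2 - 12*x + 36

The characteristic polynomial is χ_A(x) = (x - 6)^3, so the eigenvalues are known. The minimal polynomial is
  m_A(x) = Π_λ (x − λ)^{k_λ}
where k_λ is the size of the *largest* Jordan block for λ (equivalently, the smallest k with (A − λI)^k v = 0 for every generalised eigenvector v of λ).

  λ = 6: largest Jordan block has size 2, contributing (x − 6)^2

So m_A(x) = (x - 6)^2 = x^2 - 12*x + 36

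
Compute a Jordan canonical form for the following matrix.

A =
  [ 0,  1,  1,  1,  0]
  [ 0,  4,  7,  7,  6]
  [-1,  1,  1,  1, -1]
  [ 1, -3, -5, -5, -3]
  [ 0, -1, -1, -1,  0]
J_3(0) ⊕ J_2(0)

The characteristic polynomial is
  det(x·I − A) = x^5

Eigenvalues and multiplicities (the geometric multiplicity of λ is n − rank(A − λI), which equals the number of Jordan blocks for λ):
  λ = 0: algebraic multiplicity = 5, geometric multiplicity = 2

Determining the block sizes for each eigenvalue:
  λ = 0: with am = 5 and gm = 2, the partition is not yet determined (e.g. several partitions of 5 into 2 parts exist). Let N = A − (0)·I. Computing rank(N^1) = 3, rank(N^2) = 1, rank(N^3) = 0; the number of blocks of size ≥ j is rank(N^{j−1}) − rank(N^j), giving [2, 2, 1]. So we have 1 block(s) of size 3, 1 block(s) of size 2 → block sizes [3, 2]

Assembling the blocks gives a Jordan form
J =
  [0, 1, 0, 0, 0]
  [0, 0, 1, 0, 0]
  [0, 0, 0, 0, 0]
  [0, 0, 0, 0, 1]
  [0, 0, 0, 0, 0]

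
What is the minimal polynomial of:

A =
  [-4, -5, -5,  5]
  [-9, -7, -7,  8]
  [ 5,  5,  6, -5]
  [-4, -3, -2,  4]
x^3 + 2*x^2 - 7*x + 4

The characteristic polynomial is χ_A(x) = (x - 1)^3*(x + 4), so the eigenvalues are known. The minimal polynomial is
  m_A(x) = Π_λ (x − λ)^{k_λ}
where k_λ is the size of the *largest* Jordan block for λ (equivalently, the smallest k with (A − λI)^k v = 0 for every generalised eigenvector v of λ).

  λ = -4: largest Jordan block has size 1, contributing (x + 4)
  λ = 1: largest Jordan block has size 2, contributing (x − 1)^2

So m_A(x) = (x - 1)^2*(x + 4) = x^3 + 2*x^2 - 7*x + 4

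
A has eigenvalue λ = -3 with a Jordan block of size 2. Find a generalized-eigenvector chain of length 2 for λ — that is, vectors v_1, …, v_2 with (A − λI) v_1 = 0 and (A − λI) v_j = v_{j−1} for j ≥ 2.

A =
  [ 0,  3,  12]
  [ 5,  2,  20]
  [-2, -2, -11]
A Jordan chain for λ = -3 of length 2:
v_1 = (3, 5, -2)ᵀ
v_2 = (1, 0, 0)ᵀ

Let N = A − (-3)·I. We want v_2 with N^2 v_2 = 0 but N^1 v_2 ≠ 0; then v_{j-1} := N · v_j for j = 2, …, 2.

Pick v_2 = (1, 0, 0)ᵀ.
Then v_1 = N · v_2 = (3, 5, -2)ᵀ.

Sanity check: (A − (-3)·I) v_1 = (0, 0, 0)ᵀ = 0. ✓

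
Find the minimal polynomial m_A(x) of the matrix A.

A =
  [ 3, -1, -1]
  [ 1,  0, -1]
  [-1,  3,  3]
x^3 - 6*x^2 + 12*x - 8

The characteristic polynomial is χ_A(x) = (x - 2)^3, so the eigenvalues are known. The minimal polynomial is
  m_A(x) = Π_λ (x − λ)^{k_λ}
where k_λ is the size of the *largest* Jordan block for λ (equivalently, the smallest k with (A − λI)^k v = 0 for every generalised eigenvector v of λ).

  λ = 2: largest Jordan block has size 3, contributing (x − 2)^3

So m_A(x) = (x - 2)^3 = x^3 - 6*x^2 + 12*x - 8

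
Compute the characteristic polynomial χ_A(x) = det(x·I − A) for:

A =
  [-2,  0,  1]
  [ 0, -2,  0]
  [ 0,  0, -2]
x^3 + 6*x^2 + 12*x + 8

Expanding det(x·I − A) (e.g. by cofactor expansion or by noting that A is similar to its Jordan form J, which has the same characteristic polynomial as A) gives
  χ_A(x) = x^3 + 6*x^2 + 12*x + 8
which factors as (x + 2)^3. The eigenvalues (with algebraic multiplicities) are λ = -2 with multiplicity 3.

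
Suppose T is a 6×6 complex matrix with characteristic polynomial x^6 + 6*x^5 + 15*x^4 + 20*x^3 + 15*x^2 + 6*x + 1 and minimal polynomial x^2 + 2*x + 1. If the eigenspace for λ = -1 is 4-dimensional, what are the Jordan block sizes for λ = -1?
Block sizes for λ = -1: [2, 2, 1, 1]

Step 1 — from the characteristic polynomial, algebraic multiplicity of λ = -1 is 6. From dim ker(T − (-1)·I) = 4, there are exactly 4 Jordan blocks for λ = -1.
Step 2 — from the minimal polynomial, the factor (x + 1)^2 tells us the largest block for λ = -1 has size 2.
Step 3 — with total size 6, 4 blocks, and largest block 2, the block sizes (in nonincreasing order) are [2, 2, 1, 1].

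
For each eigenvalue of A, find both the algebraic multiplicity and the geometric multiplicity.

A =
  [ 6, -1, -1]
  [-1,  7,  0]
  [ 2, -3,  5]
λ = 6: alg = 3, geom = 1

Step 1 — factor the characteristic polynomial to read off the algebraic multiplicities:
  χ_A(x) = (x - 6)^3

Step 2 — compute geometric multiplicities via the rank-nullity identity g(λ) = n − rank(A − λI):
  rank(A − (6)·I) = 2, so dim ker(A − (6)·I) = n − 2 = 1

Summary:
  λ = 6: algebraic multiplicity = 3, geometric multiplicity = 1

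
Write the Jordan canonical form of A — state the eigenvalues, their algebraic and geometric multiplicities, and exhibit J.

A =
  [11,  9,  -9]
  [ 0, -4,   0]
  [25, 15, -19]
J_2(-4) ⊕ J_1(-4)

The characteristic polynomial is
  det(x·I − A) = x^3 + 12*x^2 + 48*x + 64 = (x + 4)^3

Eigenvalues and multiplicities (the geometric multiplicity of λ is n − rank(A − λI), which equals the number of Jordan blocks for λ):
  λ = -4: algebraic multiplicity = 3, geometric multiplicity = 2

Determining the block sizes for each eigenvalue:
  λ = -4: 2 blocks summing to 3 forces exactly one block of size 2 and the rest size 1 → block sizes [2, 1]

Assembling the blocks gives a Jordan form
J =
  [-4,  1,  0]
  [ 0, -4,  0]
  [ 0,  0, -4]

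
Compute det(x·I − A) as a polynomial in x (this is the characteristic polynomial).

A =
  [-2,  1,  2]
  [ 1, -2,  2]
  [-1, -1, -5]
x^3 + 9*x^2 + 27*x + 27

Expanding det(x·I − A) (e.g. by cofactor expansion or by noting that A is similar to its Jordan form J, which has the same characteristic polynomial as A) gives
  χ_A(x) = x^3 + 9*x^2 + 27*x + 27
which factors as (x + 3)^3. The eigenvalues (with algebraic multiplicities) are λ = -3 with multiplicity 3.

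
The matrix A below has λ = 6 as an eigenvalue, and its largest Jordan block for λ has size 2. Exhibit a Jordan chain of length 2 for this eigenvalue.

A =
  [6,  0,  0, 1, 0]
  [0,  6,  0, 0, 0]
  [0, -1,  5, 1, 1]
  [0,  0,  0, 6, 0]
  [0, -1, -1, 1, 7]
A Jordan chain for λ = 6 of length 2:
v_1 = (0, 0, -1, 0, -1)ᵀ
v_2 = (0, 1, 0, 0, 0)ᵀ

Let N = A − (6)·I. We want v_2 with N^2 v_2 = 0 but N^1 v_2 ≠ 0; then v_{j-1} := N · v_j for j = 2, …, 2.

Pick v_2 = (0, 1, 0, 0, 0)ᵀ.
Then v_1 = N · v_2 = (0, 0, -1, 0, -1)ᵀ.

Sanity check: (A − (6)·I) v_1 = (0, 0, 0, 0, 0)ᵀ = 0. ✓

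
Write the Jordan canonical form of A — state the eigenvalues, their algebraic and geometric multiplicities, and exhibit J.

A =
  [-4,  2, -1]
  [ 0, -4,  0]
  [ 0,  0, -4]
J_2(-4) ⊕ J_1(-4)

The characteristic polynomial is
  det(x·I − A) = x^3 + 12*x^2 + 48*x + 64 = (x + 4)^3

Eigenvalues and multiplicities (the geometric multiplicity of λ is n − rank(A − λI), which equals the number of Jordan blocks for λ):
  λ = -4: algebraic multiplicity = 3, geometric multiplicity = 2

Determining the block sizes for each eigenvalue:
  λ = -4: 2 blocks summing to 3 forces exactly one block of size 2 and the rest size 1 → block sizes [2, 1]

Assembling the blocks gives a Jordan form
J =
  [-4,  1,  0]
  [ 0, -4,  0]
  [ 0,  0, -4]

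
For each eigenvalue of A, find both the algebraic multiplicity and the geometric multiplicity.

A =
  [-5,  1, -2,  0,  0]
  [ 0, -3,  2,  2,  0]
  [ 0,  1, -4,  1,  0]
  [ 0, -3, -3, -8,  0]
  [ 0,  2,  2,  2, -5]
λ = -5: alg = 5, geom = 3

Step 1 — factor the characteristic polynomial to read off the algebraic multiplicities:
  χ_A(x) = (x + 5)^5

Step 2 — compute geometric multiplicities via the rank-nullity identity g(λ) = n − rank(A − λI):
  rank(A − (-5)·I) = 2, so dim ker(A − (-5)·I) = n − 2 = 3

Summary:
  λ = -5: algebraic multiplicity = 5, geometric multiplicity = 3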